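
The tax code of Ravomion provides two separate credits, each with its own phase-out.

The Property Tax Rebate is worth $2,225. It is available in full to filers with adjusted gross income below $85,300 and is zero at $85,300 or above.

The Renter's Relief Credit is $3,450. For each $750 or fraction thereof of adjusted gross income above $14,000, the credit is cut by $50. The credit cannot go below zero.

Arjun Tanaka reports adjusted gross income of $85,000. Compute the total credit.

$2,225

Property Tax Rebate: $85,000 is below the $85,300 cutoff, so the full $2,225 applies.
Renter's Relief Credit: income exceeds $14,000 by $71,000 → 95 increments × $50 = $4,750 ≥ base, so the credit is $0.
Total: $2,225 + $0 = $2,225.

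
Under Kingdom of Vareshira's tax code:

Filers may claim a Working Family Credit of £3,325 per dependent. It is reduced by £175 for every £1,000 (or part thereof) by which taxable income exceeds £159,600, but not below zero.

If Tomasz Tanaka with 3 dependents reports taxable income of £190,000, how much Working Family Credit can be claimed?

£4,550

Working Family Credit: base = 3 × £3,325 = £9,975. income exceeds £159,600 by £30,400, which is 31 full-or-partial £1,000 increments; reduction = 31 × £175 = £5,425, leaving £4,550.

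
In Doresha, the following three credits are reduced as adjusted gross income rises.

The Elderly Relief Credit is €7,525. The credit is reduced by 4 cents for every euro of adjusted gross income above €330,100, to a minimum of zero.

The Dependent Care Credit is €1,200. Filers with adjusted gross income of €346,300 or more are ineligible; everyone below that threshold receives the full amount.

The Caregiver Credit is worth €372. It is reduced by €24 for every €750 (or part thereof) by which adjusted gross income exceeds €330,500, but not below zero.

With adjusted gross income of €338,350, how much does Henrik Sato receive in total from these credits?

€8,503

Elderly Relief Credit: 4% of the €8,250 excess over €330,100 is €330; credit = €7,525 − €330 = €7,195.
Dependent Care Credit: €338,350 is below the €346,300 cutoff, so the full €1,200 applies.
Caregiver Credit: income exceeds €330,500 by €7,850, which is 11 full-or-partial €750 increments; reduction = 11 × €24 = €264, leaving €108.
Total: €7,195 + €1,200 + €108 = €8,503.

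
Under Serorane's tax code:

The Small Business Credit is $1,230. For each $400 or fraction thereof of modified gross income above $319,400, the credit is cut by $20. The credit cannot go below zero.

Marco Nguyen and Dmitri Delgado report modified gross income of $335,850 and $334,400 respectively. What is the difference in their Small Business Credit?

Marco ($335,850): Small Business Credit: income exceeds $319,400 by $16,450, which is 42 full-or-partial $400 increments; reduction = 42 × $20 = $840, leaving $390.
Dmitri ($334,400): Small Business Credit: income exceeds $319,400 by $15,000, which is 38 full-or-partial $400 increments; reduction = 38 × $20 = $760, leaving $470.
Difference: |$390 − $470| = $80.

$80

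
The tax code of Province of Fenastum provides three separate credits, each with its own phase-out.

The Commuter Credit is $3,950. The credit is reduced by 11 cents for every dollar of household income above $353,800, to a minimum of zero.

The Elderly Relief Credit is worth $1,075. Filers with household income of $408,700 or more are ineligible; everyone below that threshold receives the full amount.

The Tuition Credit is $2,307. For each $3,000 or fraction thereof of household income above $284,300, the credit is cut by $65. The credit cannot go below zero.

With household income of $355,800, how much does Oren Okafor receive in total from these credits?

$5,552

Commuter Credit: 11% of the $2,000 excess over $353,800 is $220; credit = $3,950 − $220 = $3,730.
Elderly Relief Credit: $355,800 is below the $408,700 cutoff, so the full $1,075 applies.
Tuition Credit: income exceeds $284,300 by $71,500, which is 24 full-or-partial $3,000 increments; reduction = 24 × $65 = $1,560, leaving $747.
Total: $3,730 + $1,075 + $747 = $5,552.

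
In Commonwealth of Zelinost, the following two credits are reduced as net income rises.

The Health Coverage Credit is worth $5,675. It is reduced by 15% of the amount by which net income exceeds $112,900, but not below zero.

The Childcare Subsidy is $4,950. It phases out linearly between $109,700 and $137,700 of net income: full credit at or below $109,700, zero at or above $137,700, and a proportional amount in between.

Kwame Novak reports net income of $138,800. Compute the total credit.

Health Coverage Credit: 15% of the $25,900 excess over $112,900 is $3,885; credit = $5,675 − $3,885 = $1,790.
Childcare Subsidy: $138,800 is at or above $137,700, so the credit is $0.
Total: $1,790 + $0 = $1,790.

$1,790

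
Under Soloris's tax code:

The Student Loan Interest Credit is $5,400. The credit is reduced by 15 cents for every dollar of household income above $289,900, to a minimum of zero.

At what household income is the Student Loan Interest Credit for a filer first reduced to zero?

The credit falls by 15% of each dollar above $289,900, so it reaches zero when the excess is $5,400 / 15% = $36,000: income = $289,900 + $36,000 = $325,900.

$325,900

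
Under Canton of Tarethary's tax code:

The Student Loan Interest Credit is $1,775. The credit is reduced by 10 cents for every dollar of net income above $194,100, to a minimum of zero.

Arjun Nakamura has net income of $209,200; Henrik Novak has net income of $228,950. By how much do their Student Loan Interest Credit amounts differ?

Arjun ($209,200): Student Loan Interest Credit: 10% of the $15,100 excess over $194,100 is $1,510; credit = $1,775 − $1,510 = $265.
Henrik ($228,950): Student Loan Interest Credit: 10% of the $34,850 excess over $194,100 is $3,485 ≥ base, so the credit is $0.
Difference: |$265 − $0| = $265.

$265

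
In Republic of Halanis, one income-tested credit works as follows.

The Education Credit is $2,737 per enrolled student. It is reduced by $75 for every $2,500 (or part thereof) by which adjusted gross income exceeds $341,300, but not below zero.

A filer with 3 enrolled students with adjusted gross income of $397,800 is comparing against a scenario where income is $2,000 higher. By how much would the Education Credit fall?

At $397,800 — base = 3 × $2,737 = $8,211. income exceeds $341,300 by $56,500, which is 23 full-or-partial $2,500 increments; reduction = 23 × $75 = $1,725, leaving $6,486.
At $399,800 — base = 3 × $2,737 = $8,211. income exceeds $341,300 by $58,500, which is 24 full-or-partial $2,500 increments; reduction = 24 × $75 = $1,800, leaving $6,411.
Lost: $6,486 − $6,411 = $75.

$75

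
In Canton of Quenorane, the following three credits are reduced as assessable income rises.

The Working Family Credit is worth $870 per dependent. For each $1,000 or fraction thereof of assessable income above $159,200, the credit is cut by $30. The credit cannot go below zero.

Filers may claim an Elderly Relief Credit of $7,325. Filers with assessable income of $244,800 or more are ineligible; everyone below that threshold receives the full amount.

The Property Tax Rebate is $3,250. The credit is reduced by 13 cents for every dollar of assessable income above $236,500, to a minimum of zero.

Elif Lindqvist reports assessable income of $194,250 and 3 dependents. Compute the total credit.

Working Family Credit: base = 3 × $870 = $2,610. income exceeds $159,200 by $35,050, which is 36 full-or-partial $1,000 increments; reduction = 36 × $30 = $1,080, leaving $1,530.
Elderly Relief Credit: $194,250 is below the $244,800 cutoff, so the full $7,325 applies.
Property Tax Rebate: $194,250 is at or below the $236,500 threshold, so the full $3,250 applies.
Total: $1,530 + $7,325 + $3,250 = $12,105.

$12,105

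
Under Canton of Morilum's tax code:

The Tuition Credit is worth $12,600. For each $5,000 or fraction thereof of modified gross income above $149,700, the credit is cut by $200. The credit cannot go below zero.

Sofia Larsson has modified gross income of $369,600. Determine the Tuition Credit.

$3,800

Tuition Credit: income exceeds $149,700 by $219,900, which is 44 full-or-partial $5,000 increments; reduction = 44 × $200 = $8,800, leaving $3,800.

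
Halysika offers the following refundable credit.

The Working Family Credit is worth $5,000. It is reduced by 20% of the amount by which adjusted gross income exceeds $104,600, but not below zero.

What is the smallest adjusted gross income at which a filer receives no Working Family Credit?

The credit falls by 20% of each dollar above $104,600, so it reaches zero when the excess is $5,000 / 20% = $25,000: income = $104,600 + $25,000 = $129,600.

$129,600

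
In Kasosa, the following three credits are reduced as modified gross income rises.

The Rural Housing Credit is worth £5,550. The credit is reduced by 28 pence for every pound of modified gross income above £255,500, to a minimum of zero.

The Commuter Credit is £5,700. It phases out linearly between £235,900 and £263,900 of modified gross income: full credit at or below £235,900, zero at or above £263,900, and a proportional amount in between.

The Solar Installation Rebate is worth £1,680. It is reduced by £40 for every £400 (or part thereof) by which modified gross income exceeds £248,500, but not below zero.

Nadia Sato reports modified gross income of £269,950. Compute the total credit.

£1,504

Rural Housing Credit: 28% of the £14,450 excess over £255,500 is £4,046; credit = £5,550 − £4,046 = £1,504.
Commuter Credit: £269,950 is at or above £263,900, so the credit is £0.
Solar Installation Rebate: income exceeds £248,500 by £21,450 → 54 increments × £40 = £2,160 ≥ base, so the credit is £0.
Total: £1,504 + £0 + £0 = £1,504.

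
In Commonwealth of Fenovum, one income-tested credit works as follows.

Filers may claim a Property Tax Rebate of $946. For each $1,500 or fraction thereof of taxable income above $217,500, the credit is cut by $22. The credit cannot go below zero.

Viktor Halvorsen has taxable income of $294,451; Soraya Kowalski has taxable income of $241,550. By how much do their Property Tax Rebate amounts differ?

$572

Viktor ($294,451): Property Tax Rebate: income exceeds $217,500 by $76,951 → 52 increments × $22 = $1,144 ≥ base, so the credit is $0.
Soraya ($241,550): Property Tax Rebate: income exceeds $217,500 by $24,050, which is 17 full-or-partial $1,500 increments; reduction = 17 × $22 = $374, leaving $572.
Difference: |$0 − $572| = $572.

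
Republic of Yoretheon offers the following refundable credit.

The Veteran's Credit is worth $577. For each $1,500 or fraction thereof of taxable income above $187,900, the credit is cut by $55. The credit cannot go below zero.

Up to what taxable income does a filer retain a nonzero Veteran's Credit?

After 10 increments the reduction is 10 × $55 = $550, leaving $27; one more increment wipes it out. Increment 10 ends at excess 10 × $1,500 = $15,000, so the highest qualifying income is $187,900 + $15,000 = $202,900.

$202,900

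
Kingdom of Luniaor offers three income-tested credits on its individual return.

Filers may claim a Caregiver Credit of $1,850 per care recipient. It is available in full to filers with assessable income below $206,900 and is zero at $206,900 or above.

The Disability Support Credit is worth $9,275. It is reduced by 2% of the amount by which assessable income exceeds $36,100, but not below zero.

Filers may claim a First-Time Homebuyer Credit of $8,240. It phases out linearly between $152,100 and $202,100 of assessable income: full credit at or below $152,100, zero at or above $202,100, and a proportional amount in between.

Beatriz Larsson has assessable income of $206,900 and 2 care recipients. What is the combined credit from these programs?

$5,859

Caregiver Credit: base = 2 × $1,850 = $3,700. $206,900 meets or exceeds the $206,900 cutoff, so the credit is $0.
Disability Support Credit: 2% of the $170,800 excess over $36,100 is $3,416; credit = $9,275 − $3,416 = $5,859.
First-Time Homebuyer Credit: $206,900 is at or above $202,100, so the credit is $0.
Total: $0 + $5,859 + $0 = $5,859.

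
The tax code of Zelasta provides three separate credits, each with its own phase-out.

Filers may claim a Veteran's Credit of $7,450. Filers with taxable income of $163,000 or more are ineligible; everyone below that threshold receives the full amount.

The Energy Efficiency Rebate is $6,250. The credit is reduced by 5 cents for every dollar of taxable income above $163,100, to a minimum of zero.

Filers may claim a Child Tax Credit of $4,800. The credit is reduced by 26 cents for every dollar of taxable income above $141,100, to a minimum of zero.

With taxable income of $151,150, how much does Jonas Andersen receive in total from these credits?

Veteran's Credit: $151,150 is below the $163,000 cutoff, so the full $7,450 applies.
Energy Efficiency Rebate: $151,150 is at or below the $163,100 threshold, so the full $6,250 applies.
Child Tax Credit: 26% of the $10,050 excess over $141,100 is $2,613; credit = $4,800 − $2,613 = $2,187.
Total: $7,450 + $6,250 + $2,187 = $15,887.

$15,887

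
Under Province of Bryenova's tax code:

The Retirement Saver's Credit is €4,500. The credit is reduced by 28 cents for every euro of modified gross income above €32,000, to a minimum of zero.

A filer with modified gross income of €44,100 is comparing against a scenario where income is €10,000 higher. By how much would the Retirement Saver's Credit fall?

At €44,100 — 28% of the €12,100 excess over €32,000 is €3,388; credit = €4,500 − €3,388 = €1,112.
At €54,100 — 28% of the €22,100 excess over €32,000 is €6,188 ≥ base, so the credit is €0.
Lost: €1,112 − €0 = €1,112.

€1,112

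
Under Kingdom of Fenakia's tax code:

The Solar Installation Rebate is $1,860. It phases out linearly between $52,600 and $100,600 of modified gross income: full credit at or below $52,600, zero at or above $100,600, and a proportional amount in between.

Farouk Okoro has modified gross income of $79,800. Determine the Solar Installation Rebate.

$806

Solar Installation Rebate: $79,800 is $27,200 into a $48,000 phase-out range, leaving 20,800/48,000 of the credit: $1,860 × 20,800/48,000 = $806.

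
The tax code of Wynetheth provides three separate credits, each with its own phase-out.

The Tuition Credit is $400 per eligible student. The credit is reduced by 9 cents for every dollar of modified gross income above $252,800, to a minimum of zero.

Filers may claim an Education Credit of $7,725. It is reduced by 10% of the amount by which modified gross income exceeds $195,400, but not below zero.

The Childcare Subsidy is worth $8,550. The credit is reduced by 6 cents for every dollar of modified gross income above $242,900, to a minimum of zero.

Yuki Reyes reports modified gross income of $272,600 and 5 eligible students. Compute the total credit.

$6,991

Tuition Credit: base = 5 × $400 = $2,000. 9% of the $19,800 excess over $252,800 is $1,782; credit = $2,000 − $1,782 = $218.
Education Credit: 10% of the $77,200 excess over $195,400 is $7,720; credit = $7,725 − $7,720 = $5.
Childcare Subsidy: 6% of the $29,700 excess over $242,900 is $1,782; credit = $8,550 − $1,782 = $6,768.
Total: $218 + $5 + $6,768 = $6,991.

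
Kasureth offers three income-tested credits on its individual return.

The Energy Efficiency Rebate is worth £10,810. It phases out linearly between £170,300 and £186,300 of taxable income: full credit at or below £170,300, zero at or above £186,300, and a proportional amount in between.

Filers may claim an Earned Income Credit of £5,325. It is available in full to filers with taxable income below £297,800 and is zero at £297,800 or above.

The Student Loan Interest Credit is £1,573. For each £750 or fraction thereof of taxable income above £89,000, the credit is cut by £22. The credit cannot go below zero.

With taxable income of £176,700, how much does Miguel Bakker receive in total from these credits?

£11,811

Energy Efficiency Rebate: £176,700 is £6,400 into a £16,000 phase-out range, leaving 9,600/16,000 of the credit: £10,810 × 9,600/16,000 = £6,486.
Earned Income Credit: £176,700 is below the £297,800 cutoff, so the full £5,325 applies.
Student Loan Interest Credit: income exceeds £89,000 by £87,700 → 117 increments × £22 = £2,574 ≥ base, so the credit is £0.
Total: £6,486 + £5,325 + £0 = £11,811.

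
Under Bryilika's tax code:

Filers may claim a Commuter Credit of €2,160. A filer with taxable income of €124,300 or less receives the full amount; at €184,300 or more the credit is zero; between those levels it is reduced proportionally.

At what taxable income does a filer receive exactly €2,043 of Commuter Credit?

€127,550

€2,043 is 2,043/2,160 of the full €2,160, so 117/2,160 of the €60,000 range has been used: income = €124,300 + €60,000 × 117/2,160 = €127,550.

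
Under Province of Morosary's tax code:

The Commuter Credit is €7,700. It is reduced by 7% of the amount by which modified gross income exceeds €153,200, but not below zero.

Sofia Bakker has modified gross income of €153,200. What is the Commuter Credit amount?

Commuter Credit: €153,200 is at or below the €153,200 threshold, so the full €7,700 applies.

€7,700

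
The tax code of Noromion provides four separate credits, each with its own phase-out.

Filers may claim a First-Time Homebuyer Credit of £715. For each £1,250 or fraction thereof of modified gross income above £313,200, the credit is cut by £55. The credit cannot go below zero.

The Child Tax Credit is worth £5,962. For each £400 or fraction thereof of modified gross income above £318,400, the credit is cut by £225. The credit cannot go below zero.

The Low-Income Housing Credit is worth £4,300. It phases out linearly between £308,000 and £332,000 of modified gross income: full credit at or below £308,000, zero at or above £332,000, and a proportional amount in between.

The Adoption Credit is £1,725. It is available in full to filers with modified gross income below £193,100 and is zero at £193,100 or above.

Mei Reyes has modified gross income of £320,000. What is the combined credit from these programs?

£7,597

First-Time Homebuyer Credit: income exceeds £313,200 by £6,800, which is 6 full-or-partial £1,250 increments; reduction = 6 × £55 = £330, leaving £385.
Child Tax Credit: income exceeds £318,400 by £1,600, which is 4 full-or-partial £400 increments; reduction = 4 × £225 = £900, leaving £5,062.
Low-Income Housing Credit: £320,000 is £12,000 into a £24,000 phase-out range, leaving 12,000/24,000 of the credit: £4,300 × 12,000/24,000 = £2,150.
Adoption Credit: £320,000 meets or exceeds the £193,100 cutoff, so the credit is £0.
Total: £385 + £5,062 + £2,150 + £0 = £7,597.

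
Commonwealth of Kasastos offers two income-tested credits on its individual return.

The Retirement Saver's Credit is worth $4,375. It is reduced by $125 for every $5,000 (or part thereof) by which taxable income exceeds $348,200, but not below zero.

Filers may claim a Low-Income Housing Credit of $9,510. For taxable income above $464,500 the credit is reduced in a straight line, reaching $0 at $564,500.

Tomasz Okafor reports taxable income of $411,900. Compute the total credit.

$12,260

Retirement Saver's Credit: income exceeds $348,200 by $63,700, which is 13 full-or-partial $5,000 increments; reduction = 13 × $125 = $1,625, leaving $2,750.
Low-Income Housing Credit: $411,900 is at or below the $464,500 threshold, so the full $9,510 applies.
Total: $2,750 + $9,510 = $12,260.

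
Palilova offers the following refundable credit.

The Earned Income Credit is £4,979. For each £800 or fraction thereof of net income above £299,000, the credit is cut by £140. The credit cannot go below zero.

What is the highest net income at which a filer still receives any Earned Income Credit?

£327,000

After 35 increments the reduction is 35 × £140 = £4,900, leaving £79; one more increment wipes it out. Increment 35 ends at excess 35 × £800 = £28,000, so the highest qualifying income is £299,000 + £28,000 = £327,000.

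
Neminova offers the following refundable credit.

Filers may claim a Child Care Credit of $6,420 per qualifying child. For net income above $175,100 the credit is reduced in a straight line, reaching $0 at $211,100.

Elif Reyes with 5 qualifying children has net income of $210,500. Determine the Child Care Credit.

Child Care Credit: base = 5 × $6,420 = $32,100. $210,500 is $35,400 into a $36,000 phase-out range, leaving 600/36,000 of the credit: $32,100 × 600/36,000 = $535.

$535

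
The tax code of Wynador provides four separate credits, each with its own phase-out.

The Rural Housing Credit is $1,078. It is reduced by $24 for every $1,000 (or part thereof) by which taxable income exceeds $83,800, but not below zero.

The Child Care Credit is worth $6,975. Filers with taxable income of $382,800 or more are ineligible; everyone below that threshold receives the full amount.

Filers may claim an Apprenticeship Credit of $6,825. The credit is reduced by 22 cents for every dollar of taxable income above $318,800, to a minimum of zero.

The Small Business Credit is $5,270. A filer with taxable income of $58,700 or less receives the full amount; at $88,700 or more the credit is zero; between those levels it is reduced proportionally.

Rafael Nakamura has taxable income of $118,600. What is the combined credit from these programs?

Rural Housing Credit: income exceeds $83,800 by $34,800, which is 35 full-or-partial $1,000 increments; reduction = 35 × $24 = $840, leaving $238.
Child Care Credit: $118,600 is below the $382,800 cutoff, so the full $6,975 applies.
Apprenticeship Credit: $118,600 is at or below the $318,800 threshold, so the full $6,825 applies.
Small Business Credit: $118,600 is at or above $88,700, so the credit is $0.
Total: $238 + $6,975 + $6,825 + $0 = $14,038.

$14,038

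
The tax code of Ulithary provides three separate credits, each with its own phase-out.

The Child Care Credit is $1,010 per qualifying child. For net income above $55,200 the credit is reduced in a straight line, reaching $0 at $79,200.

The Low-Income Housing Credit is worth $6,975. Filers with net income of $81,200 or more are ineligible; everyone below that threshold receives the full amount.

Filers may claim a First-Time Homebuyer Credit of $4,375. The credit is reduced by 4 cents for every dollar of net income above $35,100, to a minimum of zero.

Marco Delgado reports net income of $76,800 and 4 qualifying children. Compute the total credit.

Child Care Credit: base = 4 × $1,010 = $4,040. $76,800 is $21,600 into a $24,000 phase-out range, leaving 2,400/24,000 of the credit: $4,040 × 2,400/24,000 = $404.
Low-Income Housing Credit: $76,800 is below the $81,200 cutoff, so the full $6,975 applies.
First-Time Homebuyer Credit: 4% of the $41,700 excess over $35,100 is $1,668; credit = $4,375 − $1,668 = $2,707.
Total: $404 + $6,975 + $2,707 = $10,086.

$10,086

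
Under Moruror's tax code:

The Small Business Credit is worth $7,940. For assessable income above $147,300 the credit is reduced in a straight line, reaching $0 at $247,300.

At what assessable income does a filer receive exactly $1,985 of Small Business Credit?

$1,985 is 1,985/7,940 of the full $7,940, so 5,955/7,940 of the $100,000 range has been used: income = $147,300 + $100,000 × 5,955/7,940 = $222,300.

$222,300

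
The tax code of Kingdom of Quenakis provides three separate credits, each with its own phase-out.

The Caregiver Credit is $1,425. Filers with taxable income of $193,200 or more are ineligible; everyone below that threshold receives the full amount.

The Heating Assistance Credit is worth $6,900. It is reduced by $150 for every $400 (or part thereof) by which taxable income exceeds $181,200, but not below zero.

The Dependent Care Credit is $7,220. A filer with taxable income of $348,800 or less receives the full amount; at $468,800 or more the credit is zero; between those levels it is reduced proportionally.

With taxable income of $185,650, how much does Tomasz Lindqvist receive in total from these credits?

$13,745

Caregiver Credit: $185,650 is below the $193,200 cutoff, so the full $1,425 applies.
Heating Assistance Credit: income exceeds $181,200 by $4,450, which is 12 full-or-partial $400 increments; reduction = 12 × $150 = $1,800, leaving $5,100.
Dependent Care Credit: $185,650 is at or below the $348,800 threshold, so the full $7,220 applies.
Total: $1,425 + $5,100 + $7,220 = $13,745.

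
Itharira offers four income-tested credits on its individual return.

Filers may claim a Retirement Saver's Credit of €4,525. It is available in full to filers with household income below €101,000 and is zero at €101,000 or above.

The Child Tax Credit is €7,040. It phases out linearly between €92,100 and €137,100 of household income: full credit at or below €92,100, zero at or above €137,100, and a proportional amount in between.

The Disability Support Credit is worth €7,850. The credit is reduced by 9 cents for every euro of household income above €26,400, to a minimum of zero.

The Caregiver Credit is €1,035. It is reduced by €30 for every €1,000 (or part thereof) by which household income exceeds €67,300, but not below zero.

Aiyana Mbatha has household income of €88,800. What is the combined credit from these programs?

€14,174

Retirement Saver's Credit: €88,800 is below the €101,000 cutoff, so the full €4,525 applies.
Child Tax Credit: €88,800 is at or below the €92,100 threshold, so the full €7,040 applies.
Disability Support Credit: 9% of the €62,400 excess over €26,400 is €5,616; credit = €7,850 − €5,616 = €2,234.
Caregiver Credit: income exceeds €67,300 by €21,500, which is 22 full-or-partial €1,000 increments; reduction = 22 × €30 = €660, leaving €375.
Total: €4,525 + €7,040 + €2,234 + €375 = €14,174.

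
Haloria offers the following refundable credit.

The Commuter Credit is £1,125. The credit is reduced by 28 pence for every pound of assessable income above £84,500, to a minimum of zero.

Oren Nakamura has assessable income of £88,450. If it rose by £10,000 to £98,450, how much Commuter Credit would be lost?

£19

At £88,450 — 28% of the £3,950 excess over £84,500 is £1,106; credit = £1,125 − £1,106 = £19.
At £98,450 — 28% of the £13,950 excess over £84,500 is £3,906 ≥ base, so the credit is £0.
Lost: £19 − £0 = £19.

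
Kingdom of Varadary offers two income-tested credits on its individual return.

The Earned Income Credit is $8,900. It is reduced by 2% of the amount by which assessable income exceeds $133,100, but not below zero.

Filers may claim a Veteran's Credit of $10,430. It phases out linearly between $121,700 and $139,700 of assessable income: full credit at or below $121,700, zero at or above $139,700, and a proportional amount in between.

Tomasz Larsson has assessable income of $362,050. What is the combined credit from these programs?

$4,321

Earned Income Credit: 2% of the $228,950 excess over $133,100 is $4,579; credit = $8,900 − $4,579 = $4,321.
Veteran's Credit: $362,050 is at or above $139,700, so the credit is $0.
Total: $4,321 + $0 = $4,321.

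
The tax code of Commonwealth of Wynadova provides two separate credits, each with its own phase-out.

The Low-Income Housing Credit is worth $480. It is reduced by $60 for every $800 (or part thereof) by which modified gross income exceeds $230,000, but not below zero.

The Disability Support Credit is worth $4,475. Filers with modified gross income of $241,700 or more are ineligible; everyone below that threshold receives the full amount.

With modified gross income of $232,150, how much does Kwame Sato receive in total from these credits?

Low-Income Housing Credit: income exceeds $230,000 by $2,150, which is 3 full-or-partial $800 increments; reduction = 3 × $60 = $180, leaving $300.
Disability Support Credit: $232,150 is below the $241,700 cutoff, so the full $4,475 applies.
Total: $300 + $4,475 = $4,775.

$4,775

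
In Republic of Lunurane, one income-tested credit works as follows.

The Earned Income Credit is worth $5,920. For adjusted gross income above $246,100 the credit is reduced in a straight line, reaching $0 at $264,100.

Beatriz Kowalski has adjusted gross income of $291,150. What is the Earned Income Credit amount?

Earned Income Credit: $291,150 is at or above $264,100, so the credit is $0.

$0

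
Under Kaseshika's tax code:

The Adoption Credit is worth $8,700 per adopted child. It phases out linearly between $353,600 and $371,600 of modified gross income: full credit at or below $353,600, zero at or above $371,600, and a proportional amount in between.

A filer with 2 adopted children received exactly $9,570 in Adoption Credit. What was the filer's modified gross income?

Full credit = 2 × $8,700 = $17,400.
$9,570 is 9,570/17,400 of the full $17,400, so 7,830/17,400 of the $18,000 range has been used: income = $353,600 + $18,000 × 7,830/17,400 = $361,700.

$361,700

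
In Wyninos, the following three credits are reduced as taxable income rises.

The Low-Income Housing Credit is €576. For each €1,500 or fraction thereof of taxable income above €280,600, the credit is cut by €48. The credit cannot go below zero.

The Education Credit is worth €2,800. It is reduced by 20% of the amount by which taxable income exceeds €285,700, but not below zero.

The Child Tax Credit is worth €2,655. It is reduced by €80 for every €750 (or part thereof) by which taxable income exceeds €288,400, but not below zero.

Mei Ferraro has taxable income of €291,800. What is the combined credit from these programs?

€4,027

Low-Income Housing Credit: income exceeds €280,600 by €11,200, which is 8 full-or-partial €1,500 increments; reduction = 8 × €48 = €384, leaving €192.
Education Credit: 20% of the €6,100 excess over €285,700 is €1,220; credit = €2,800 − €1,220 = €1,580.
Child Tax Credit: income exceeds €288,400 by €3,400, which is 5 full-or-partial €750 increments; reduction = 5 × €80 = €400, leaving €2,255.
Total: €192 + €1,580 + €2,255 = €4,027.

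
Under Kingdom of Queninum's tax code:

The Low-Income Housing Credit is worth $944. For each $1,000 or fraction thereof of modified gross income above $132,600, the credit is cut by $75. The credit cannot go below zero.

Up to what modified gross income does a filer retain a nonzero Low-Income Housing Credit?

After 12 increments the reduction is 12 × $75 = $900, leaving $44; one more increment wipes it out. Increment 12 ends at excess 12 × $1,000 = $12,000, so the highest qualifying income is $132,600 + $12,000 = $144,600.

$144,600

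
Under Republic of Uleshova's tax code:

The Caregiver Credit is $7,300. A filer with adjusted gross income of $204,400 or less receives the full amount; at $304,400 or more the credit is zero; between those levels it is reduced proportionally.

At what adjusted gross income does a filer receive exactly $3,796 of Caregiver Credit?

$3,796 is 3,796/7,300 of the full $7,300, so 3,504/7,300 of the $100,000 range has been used: income = $204,400 + $100,000 × 3,504/7,300 = $252,400.

$252,400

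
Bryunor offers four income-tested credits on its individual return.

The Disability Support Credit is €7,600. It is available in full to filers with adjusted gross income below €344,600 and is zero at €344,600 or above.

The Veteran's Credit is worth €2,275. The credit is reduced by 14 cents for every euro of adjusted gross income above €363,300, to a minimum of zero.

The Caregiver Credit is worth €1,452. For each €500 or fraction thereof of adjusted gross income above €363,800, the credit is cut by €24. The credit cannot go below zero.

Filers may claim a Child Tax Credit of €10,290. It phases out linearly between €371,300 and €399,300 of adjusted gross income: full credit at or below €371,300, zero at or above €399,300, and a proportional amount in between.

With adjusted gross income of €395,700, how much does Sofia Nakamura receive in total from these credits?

€1,323

Disability Support Credit: €395,700 meets or exceeds the €344,600 cutoff, so the credit is €0.
Veteran's Credit: 14% of the €32,400 excess over €363,300 is €4,536 ≥ base, so the credit is €0.
Caregiver Credit: income exceeds €363,800 by €31,900 → 64 increments × €24 = €1,536 ≥ base, so the credit is €0.
Child Tax Credit: €395,700 is €24,400 into a €28,000 phase-out range, leaving 3,600/28,000 of the credit: €10,290 × 3,600/28,000 = €1,323.
Total: €0 + €0 + €0 + €1,323 = €1,323.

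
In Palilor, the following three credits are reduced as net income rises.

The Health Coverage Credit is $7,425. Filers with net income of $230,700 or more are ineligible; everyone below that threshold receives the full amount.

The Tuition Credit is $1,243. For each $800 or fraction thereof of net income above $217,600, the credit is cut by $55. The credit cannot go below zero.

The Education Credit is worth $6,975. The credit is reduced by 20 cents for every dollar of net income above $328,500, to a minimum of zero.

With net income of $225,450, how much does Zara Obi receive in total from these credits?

Health Coverage Credit: $225,450 is below the $230,700 cutoff, so the full $7,425 applies.
Tuition Credit: income exceeds $217,600 by $7,850, which is 10 full-or-partial $800 increments; reduction = 10 × $55 = $550, leaving $693.
Education Credit: $225,450 is at or below the $328,500 threshold, so the full $6,975 applies.
Total: $7,425 + $693 + $6,975 = $15,093.

$15,093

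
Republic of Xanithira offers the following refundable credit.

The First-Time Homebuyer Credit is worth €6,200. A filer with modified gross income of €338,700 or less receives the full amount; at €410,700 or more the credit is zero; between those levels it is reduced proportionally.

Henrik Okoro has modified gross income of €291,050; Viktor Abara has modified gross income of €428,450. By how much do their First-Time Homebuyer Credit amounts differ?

€6,200

Henrik (€291,050): First-Time Homebuyer Credit: €291,050 is at or below the €338,700 threshold, so the full €6,200 applies.
Viktor (€428,450): First-Time Homebuyer Credit: €428,450 is at or above €410,700, so the credit is €0.
Difference: |€6,200 − €0| = €6,200.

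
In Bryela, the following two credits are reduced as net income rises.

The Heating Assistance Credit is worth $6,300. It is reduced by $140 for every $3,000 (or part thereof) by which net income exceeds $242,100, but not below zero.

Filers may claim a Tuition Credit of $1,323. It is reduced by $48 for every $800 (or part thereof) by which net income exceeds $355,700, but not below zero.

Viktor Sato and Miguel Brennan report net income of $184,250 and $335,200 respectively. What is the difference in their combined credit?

Viktor ($184,250): Heating Assistance Credit: $184,250 is at or below the $242,100 threshold, so the full $6,300 applies. Tuition Credit: $184,250 is at or below the $355,700 threshold, so the full $1,323 applies. total $6,300 + $1,323 = $7,623
Miguel ($335,200): Heating Assistance Credit: income exceeds $242,100 by $93,100, which is 32 full-or-partial $3,000 increments; reduction = 32 × $140 = $4,480, leaving $1,820. Tuition Credit: $335,200 is at or below the $355,700 threshold, so the full $1,323 applies. total $1,820 + $1,323 = $3,143
Difference: |$7,623 − $3,143| = $4,480.

$4,480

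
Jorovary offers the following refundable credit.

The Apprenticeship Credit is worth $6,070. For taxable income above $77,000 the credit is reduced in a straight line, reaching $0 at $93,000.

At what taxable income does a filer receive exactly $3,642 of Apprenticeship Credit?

$83,400

$3,642 is 3,642/6,070 of the full $6,070, so 2,428/6,070 of the $16,000 range has been used: income = $77,000 + $16,000 × 2,428/6,070 = $83,400.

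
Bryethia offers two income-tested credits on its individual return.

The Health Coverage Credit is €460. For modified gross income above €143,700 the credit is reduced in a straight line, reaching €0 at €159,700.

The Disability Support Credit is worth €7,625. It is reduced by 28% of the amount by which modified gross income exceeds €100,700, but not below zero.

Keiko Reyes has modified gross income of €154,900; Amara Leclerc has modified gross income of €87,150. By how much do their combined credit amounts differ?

Keiko (€154,900): Health Coverage Credit: €154,900 is €11,200 into a €16,000 phase-out range, leaving 4,800/16,000 of the credit: €460 × 4,800/16,000 = €138. Disability Support Credit: 28% of the €54,200 excess over €100,700 is €15,176 ≥ base, so the credit is €0. total €138 + €0 = €138
Amara (€87,150): Health Coverage Credit: €87,150 is at or below the €143,700 threshold, so the full €460 applies. Disability Support Credit: €87,150 is at or below the €100,700 threshold, so the full €7,625 applies. total €460 + €7,625 = €8,085
Difference: |€138 − €8,085| = €7,947.

€7,947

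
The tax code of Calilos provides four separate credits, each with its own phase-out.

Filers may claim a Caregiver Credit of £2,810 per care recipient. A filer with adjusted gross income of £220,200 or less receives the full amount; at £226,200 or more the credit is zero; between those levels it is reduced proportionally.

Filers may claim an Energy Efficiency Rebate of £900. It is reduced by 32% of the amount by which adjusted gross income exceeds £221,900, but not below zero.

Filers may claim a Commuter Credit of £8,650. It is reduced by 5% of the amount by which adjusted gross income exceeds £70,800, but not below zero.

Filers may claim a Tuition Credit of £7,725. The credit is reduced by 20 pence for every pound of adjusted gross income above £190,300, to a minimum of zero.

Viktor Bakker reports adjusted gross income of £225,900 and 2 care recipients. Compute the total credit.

Caregiver Credit: base = 2 × £2,810 = £5,620. £225,900 is £5,700 into a £6,000 phase-out range, leaving 300/6,000 of the credit: £5,620 × 300/6,000 = £281.
Energy Efficiency Rebate: 32% of the £4,000 excess over £221,900 is £1,280 ≥ base, so the credit is £0.
Commuter Credit: 5% of the £155,100 excess over £70,800 is £7,755; credit = £8,650 − £7,755 = £895.
Tuition Credit: 20% of the £35,600 excess over £190,300 is £7,120; credit = £7,725 − £7,120 = £605.
Total: £281 + £0 + £895 + £605 = £1,781.

£1,781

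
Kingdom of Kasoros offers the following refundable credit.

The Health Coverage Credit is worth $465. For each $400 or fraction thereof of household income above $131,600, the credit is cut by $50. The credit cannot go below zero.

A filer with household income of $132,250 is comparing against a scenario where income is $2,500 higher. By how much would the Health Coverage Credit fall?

$300

At $132,250 — income exceeds $131,600 by $650, which is 2 full-or-partial $400 increments; reduction = 2 × $50 = $100, leaving $365.
At $134,750 — income exceeds $131,600 by $3,150, which is 8 full-or-partial $400 increments; reduction = 8 × $50 = $400, leaving $65.
Lost: $365 − $65 = $300.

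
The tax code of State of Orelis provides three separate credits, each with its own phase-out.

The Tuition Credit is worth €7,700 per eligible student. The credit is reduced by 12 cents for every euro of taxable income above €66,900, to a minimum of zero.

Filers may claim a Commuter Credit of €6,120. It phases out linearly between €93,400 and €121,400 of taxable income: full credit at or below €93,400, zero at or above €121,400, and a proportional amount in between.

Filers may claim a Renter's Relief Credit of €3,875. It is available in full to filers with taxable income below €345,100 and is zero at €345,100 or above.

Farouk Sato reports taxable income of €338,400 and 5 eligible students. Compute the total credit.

Tuition Credit: base = 5 × €7,700 = €38,500. 12% of the €271,500 excess over €66,900 is €32,580; credit = €38,500 − €32,580 = €5,920.
Commuter Credit: €338,400 is at or above €121,400, so the credit is €0.
Renter's Relief Credit: €338,400 is below the €345,100 cutoff, so the full €3,875 applies.
Total: €5,920 + €0 + €3,875 = €9,795.

€9,795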